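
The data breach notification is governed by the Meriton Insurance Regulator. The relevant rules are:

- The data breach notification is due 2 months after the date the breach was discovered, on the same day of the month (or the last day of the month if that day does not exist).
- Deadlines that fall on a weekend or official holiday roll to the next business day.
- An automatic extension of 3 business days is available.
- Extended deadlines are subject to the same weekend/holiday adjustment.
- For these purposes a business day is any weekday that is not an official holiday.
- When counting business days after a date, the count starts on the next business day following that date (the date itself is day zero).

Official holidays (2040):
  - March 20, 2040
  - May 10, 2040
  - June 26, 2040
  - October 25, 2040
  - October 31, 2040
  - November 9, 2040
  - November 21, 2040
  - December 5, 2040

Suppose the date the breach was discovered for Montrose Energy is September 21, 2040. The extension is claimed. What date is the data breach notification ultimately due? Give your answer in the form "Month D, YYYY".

November 27, 2040

2 months after September 21, 2040, on the same day of the month, is November 21, 2040.
November 21, 2040 falls on a listed holiday. Rolling to the next business day gives November 22, 2040, a Thursday.
Counting 3 further business days from November 22, 2040 reaches November 27, 2040.
Since November 27, 2040 is a Tuesday and not a holiday, the date is unchanged.
Final deadline: November 27, 2040.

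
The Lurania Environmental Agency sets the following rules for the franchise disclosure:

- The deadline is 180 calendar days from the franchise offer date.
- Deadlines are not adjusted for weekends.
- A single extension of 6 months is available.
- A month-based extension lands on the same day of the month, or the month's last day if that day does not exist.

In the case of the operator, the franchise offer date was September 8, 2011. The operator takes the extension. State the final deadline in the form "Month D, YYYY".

Adding 180 calendar days to September 8, 2011 gives March 6, 2012.
No adjustment is made for weekends or holidays, so March 6, 2012 stands.
Applying the 6 months extension: 6 months after March 6, 2012 is September 6, 2012.
September 6, 2012 falls on a Thursday. The rules make no weekend/holiday allowance, so it remains September 6, 2012.
Deadline: September 6, 2012.

September 6, 2012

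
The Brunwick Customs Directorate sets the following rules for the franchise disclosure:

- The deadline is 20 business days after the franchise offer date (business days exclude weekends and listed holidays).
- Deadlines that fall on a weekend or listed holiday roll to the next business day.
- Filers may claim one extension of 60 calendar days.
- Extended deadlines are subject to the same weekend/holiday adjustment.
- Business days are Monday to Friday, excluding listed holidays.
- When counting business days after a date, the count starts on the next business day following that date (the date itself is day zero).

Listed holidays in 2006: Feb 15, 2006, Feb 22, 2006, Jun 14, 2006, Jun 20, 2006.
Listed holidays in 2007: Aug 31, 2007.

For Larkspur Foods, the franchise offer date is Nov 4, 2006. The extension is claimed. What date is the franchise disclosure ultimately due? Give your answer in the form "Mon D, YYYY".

Jan 30, 2007

Starting the day after Nov 4, 2006 and counting 20 business days lands on Dec 1, 2006.
Dec 1, 2006 is a Friday and not a listed holiday, so it stands.
Add the 60 calendar-day extension to Dec 1, 2006: Jan 30, 2007.
Jan 30, 2007 (Tuesday) is already a business day.
Final deadline: Jan 30, 2007.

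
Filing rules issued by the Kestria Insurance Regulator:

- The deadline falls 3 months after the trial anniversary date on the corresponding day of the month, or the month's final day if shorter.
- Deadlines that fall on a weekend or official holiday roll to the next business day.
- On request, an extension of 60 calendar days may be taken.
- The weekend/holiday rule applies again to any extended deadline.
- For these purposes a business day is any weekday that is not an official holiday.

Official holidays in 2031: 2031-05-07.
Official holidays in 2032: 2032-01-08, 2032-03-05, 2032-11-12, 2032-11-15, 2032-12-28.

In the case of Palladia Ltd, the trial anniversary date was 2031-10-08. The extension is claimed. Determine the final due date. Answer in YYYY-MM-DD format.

2032-03-09

3 months from 2031-10-08 is 2032-01-08.
2032-01-08 is a listed holiday, so it moves to the next business day, 2032-01-09 (Friday).
The 60-calendar-day extension moves the deadline from 2032-01-09 to 2032-03-09.
2032-03-09 is a Tuesday and not a listed holiday, so it stands.
So the filing is due 2032-03-09.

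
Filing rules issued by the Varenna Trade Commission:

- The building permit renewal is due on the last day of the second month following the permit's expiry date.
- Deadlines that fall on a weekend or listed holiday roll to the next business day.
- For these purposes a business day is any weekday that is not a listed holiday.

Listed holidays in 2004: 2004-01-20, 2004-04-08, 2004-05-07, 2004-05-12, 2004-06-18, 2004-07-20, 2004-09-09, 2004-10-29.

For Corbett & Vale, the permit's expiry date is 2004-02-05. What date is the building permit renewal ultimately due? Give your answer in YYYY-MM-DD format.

The second month after 2004-02-05 is April 2004, whose last day is 2004-04-30.
2004-04-30 is a Friday and not a listed holiday, so it stands.
Final deadline: 2004-04-30.

2004-04-30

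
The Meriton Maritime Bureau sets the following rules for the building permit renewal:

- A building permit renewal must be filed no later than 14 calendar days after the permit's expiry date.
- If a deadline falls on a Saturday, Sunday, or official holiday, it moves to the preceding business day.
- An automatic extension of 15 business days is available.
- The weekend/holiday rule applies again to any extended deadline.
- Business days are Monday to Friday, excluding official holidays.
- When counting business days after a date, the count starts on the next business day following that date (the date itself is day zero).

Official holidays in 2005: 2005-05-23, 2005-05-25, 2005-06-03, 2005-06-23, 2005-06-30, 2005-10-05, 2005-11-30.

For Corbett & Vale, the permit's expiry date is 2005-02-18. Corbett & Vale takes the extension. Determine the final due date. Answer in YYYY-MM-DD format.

2005-03-25

Trigger date 2005-02-18 + 14 calendar days = 2005-03-04.
2005-03-04 is a Friday and not a listed holiday, so it stands.
Applying the 15-business-day extension: 15 business days after 2005-03-04 is 2005-03-25.
2005-03-25 (Friday) is already a business day.
The final due date is 2005-03-25.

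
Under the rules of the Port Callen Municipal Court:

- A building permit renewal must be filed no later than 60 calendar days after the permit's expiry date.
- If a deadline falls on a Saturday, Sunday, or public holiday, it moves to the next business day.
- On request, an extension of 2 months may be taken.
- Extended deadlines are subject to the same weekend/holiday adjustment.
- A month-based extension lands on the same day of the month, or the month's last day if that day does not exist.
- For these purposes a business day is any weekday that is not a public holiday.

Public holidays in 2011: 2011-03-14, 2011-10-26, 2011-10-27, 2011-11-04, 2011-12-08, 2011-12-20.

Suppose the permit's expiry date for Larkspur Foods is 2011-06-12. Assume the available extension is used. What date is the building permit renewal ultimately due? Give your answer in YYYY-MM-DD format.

Adding 60 calendar days to 2011-06-12 gives 2011-08-11.
2011-08-11 is a Thursday and not a listed holiday, so it stands.
Applying the 2 months extension: 2 months after 2011-08-11 is 2011-10-11.
Since 2011-10-11 is a Tuesday and not a holiday, the date is unchanged.
So the filing is due 2011-10-11.

2011-10-11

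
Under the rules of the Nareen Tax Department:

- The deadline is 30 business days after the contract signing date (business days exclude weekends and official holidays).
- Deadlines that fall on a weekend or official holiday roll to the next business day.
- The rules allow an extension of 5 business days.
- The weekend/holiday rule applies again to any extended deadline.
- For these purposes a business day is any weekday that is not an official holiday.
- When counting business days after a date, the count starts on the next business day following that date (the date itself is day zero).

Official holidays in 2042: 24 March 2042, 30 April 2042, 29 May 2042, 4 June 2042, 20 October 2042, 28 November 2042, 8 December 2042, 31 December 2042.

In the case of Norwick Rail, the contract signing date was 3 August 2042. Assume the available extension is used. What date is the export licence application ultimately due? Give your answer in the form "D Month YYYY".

Starting the day after 3 August 2042 and counting 30 business days lands on 12 September 2042.
12 September 2042 (Friday) is already a business day.
Applying the 5-business-day extension: 5 business days after 12 September 2042 is 19 September 2042.
19 September 2042 (Friday) is already a business day.
Deadline: 19 September 2042.

19 September 2042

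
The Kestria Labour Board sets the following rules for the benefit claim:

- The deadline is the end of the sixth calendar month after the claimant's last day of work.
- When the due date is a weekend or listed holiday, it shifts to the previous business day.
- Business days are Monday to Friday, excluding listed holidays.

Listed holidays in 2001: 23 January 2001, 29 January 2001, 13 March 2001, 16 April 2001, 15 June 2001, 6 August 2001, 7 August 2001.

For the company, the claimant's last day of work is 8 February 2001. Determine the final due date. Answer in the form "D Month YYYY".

31 August 2001

6 months after 8 February 2001 is August 2001; that month ends on 31 August 2001.
31 August 2001 falls on a Friday, which is a business day, so no adjustment is needed.
Final deadline: 31 August 2001.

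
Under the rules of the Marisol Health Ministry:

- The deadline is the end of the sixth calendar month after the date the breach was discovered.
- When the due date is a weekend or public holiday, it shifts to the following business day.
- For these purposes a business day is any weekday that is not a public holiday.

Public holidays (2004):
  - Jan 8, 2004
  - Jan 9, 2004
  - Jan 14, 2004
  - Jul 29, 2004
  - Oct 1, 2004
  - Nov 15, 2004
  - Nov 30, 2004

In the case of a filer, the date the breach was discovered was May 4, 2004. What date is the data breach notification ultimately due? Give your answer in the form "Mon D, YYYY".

6 months after May 4, 2004 falls in November 2004; the last day of that month is Nov 30, 2004.
Nov 30, 2004 is a listed holiday, so it moves to the next business day, Dec 1, 2004 (Wednesday).
Deadline: Dec 1, 2004.

Dec 1, 2004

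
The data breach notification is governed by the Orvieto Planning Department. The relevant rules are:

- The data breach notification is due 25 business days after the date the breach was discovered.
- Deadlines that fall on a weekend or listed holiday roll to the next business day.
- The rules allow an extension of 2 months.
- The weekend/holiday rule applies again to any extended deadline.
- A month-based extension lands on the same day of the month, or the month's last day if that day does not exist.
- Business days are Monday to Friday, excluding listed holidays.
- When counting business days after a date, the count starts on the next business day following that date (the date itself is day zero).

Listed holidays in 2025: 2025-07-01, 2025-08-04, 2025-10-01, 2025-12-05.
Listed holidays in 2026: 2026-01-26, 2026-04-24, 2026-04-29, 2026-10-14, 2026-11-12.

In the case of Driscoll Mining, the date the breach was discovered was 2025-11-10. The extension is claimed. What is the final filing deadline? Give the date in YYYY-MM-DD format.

2026-02-16

Starting the day after 2025-11-10 and counting 25 business days lands on 2025-12-16.
2025-12-16 is a Tuesday and not a listed holiday, so it stands.
Applying the 2 months extension: 2 months after 2025-12-16 is 2026-02-16.
2026-02-16 falls on a Monday, which is a business day, so no adjustment is needed.
Final deadline: 2026-02-16.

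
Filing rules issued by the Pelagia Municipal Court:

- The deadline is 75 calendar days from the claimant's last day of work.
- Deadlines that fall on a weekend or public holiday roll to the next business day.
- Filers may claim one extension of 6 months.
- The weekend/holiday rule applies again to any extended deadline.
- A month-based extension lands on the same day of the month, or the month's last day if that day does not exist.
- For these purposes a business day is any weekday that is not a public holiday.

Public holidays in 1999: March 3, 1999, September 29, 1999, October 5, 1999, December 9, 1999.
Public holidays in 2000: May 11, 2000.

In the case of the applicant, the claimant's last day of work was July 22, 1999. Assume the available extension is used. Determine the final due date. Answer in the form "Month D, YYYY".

April 6, 2000

Adding 75 calendar days to July 22, 1999 gives October 5, 1999.
October 5, 1999 is a listed holiday; the next business day is October 6, 1999 (Wednesday).
Add 6 months to October 6, 1999: April 6, 2000.
April 6, 2000 is a Thursday and not a listed holiday, so it stands.
The final due date is April 6, 2000.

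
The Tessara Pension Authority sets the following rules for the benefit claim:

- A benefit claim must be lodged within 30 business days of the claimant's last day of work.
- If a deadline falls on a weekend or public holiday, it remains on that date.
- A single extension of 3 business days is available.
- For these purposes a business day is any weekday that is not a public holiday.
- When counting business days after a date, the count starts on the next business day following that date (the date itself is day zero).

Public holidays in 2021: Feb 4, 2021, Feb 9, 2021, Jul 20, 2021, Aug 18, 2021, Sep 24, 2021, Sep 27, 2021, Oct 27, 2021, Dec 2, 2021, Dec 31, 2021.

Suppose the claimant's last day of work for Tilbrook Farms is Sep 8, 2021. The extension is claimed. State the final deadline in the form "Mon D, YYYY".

Starting the day after Sep 8, 2021 and counting 30 business days lands on Oct 22, 2021.
No adjustment is made for weekends or holidays, so Oct 22, 2021 stands.
The 3-business-day extension runs from Oct 22, 2021 to Oct 28, 2021.
Oct 28, 2021 falls on a Thursday. The rules make no weekend/holiday allowance, so it remains Oct 28, 2021.
Deadline: Oct 28, 2021.

Oct 28, 2021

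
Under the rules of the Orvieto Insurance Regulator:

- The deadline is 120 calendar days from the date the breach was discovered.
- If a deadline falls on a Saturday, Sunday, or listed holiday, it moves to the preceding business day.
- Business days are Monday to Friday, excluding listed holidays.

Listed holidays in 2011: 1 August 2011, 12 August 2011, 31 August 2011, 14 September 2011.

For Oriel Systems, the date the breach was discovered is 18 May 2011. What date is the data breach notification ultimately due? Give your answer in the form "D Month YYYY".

From 18 May 2011, 120 calendar days later is 15 September 2011.
15 September 2011 falls on a Thursday, which is a business day, so no adjustment is needed.
Deadline: 15 September 2011.

15 September 2011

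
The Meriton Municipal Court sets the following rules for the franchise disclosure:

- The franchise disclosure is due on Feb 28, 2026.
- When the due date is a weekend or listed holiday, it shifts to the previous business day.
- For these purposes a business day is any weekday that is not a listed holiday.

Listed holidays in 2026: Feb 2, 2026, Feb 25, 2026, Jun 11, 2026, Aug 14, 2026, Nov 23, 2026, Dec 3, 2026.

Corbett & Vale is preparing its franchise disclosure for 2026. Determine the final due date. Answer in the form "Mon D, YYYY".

The stated deadline is Feb 28, 2026.
Feb 28, 2026 falls on a Saturday. Rolling to the preceding business day gives Feb 27, 2026, a Friday.
The final due date is Feb 27, 2026.

Feb 27, 2026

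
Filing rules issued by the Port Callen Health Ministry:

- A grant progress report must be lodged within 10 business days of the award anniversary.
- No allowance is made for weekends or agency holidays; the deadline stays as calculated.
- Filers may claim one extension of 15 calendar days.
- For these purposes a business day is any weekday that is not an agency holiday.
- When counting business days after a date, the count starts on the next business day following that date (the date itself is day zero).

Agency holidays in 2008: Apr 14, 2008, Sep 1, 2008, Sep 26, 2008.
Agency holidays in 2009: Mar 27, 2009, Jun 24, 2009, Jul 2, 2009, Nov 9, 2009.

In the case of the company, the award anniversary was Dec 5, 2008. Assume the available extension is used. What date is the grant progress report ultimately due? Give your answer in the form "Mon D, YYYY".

Counting 10 business days after Dec 5, 2008 (skipping weekends and listed holidays) reaches Dec 19, 2008.
Dec 19, 2008 falls on a Friday. The rules make no weekend/holiday allowance, so it remains Dec 19, 2008.
Add the 15 calendar-day extension to Dec 19, 2008: Jan 3, 2009.
No adjustment is made for weekends or holidays, so Jan 3, 2009 stands.
The final due date is Jan 3, 2009.

Jan 3, 2009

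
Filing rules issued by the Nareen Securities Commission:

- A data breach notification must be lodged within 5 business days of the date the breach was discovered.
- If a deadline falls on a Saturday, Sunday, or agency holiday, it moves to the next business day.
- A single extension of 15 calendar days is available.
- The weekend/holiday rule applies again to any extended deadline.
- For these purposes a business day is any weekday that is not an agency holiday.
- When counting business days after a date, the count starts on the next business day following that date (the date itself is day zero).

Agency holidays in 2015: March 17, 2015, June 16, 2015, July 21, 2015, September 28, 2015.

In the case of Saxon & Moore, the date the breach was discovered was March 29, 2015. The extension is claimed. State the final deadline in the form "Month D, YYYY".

April 20, 2015

Counting 5 business days after March 29, 2015 (skipping weekends and listed holidays) reaches April 3, 2015.
Since April 3, 2015 is a Friday and not a holiday, the date is unchanged.
With the 15-day extension, April 3, 2015 becomes April 18, 2015.
April 18, 2015 falls on a Saturday. Rolling to the next business day gives April 20, 2015, a Monday.
Final deadline: April 20, 2015.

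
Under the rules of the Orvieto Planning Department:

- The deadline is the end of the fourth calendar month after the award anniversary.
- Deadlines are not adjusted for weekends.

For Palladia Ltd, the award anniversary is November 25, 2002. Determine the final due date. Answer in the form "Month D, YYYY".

The fourth month after November 25, 2002 is March 2003, whose last day is March 31, 2003.
March 31, 2003 is a Monday; no weekend or holiday adjustment applies.
The final due date is March 31, 2003.

March 31, 2003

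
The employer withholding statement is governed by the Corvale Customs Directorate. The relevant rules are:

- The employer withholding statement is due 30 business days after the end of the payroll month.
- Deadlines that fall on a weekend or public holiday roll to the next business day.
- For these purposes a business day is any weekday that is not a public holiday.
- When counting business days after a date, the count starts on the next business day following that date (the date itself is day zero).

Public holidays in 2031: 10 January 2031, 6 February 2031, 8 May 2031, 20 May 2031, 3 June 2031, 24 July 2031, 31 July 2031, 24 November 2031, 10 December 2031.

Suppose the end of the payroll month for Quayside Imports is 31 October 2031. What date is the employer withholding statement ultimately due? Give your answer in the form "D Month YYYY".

30 business days after 31 October 2031, excluding weekends and holidays, is 16 December 2031.
16 December 2031 (Tuesday) is already a business day.
Final deadline: 16 December 2031.

16 December 2031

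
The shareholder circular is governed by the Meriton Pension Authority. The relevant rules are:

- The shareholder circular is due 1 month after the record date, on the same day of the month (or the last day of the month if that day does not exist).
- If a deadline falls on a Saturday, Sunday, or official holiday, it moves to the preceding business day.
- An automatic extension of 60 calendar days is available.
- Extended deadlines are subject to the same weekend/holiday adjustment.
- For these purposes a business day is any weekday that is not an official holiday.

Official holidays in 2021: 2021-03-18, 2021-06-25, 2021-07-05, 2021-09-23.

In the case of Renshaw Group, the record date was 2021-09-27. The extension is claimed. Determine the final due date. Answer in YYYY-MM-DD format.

2021-12-24

Moving 1 month forward from 2021-09-27 on the corresponding day gives 2021-10-27.
2021-10-27 falls on a Wednesday, which is a business day, so no adjustment is needed.
Add the 60 calendar-day extension to 2021-10-27: 2021-12-26.
2021-12-26 is a Sunday, so it moves to the preceding business day, 2021-12-24 (Friday).
So the filing is due 2021-12-24.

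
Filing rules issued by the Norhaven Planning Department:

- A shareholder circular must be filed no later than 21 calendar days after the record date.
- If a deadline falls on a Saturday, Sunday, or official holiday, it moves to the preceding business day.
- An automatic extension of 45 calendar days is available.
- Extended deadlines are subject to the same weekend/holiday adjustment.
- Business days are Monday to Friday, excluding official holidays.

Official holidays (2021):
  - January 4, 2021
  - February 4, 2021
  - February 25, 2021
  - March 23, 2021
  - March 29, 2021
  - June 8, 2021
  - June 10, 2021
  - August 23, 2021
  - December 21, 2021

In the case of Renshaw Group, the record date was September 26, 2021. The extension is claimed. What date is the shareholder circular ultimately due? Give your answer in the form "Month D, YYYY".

Trigger date September 26, 2021 + 21 calendar days = October 17, 2021.
October 17, 2021 is a Sunday, so it moves to the preceding business day, October 15, 2021 (Friday).
With the 45-day extension, October 15, 2021 becomes November 29, 2021.
November 29, 2021 falls on a Monday, which is a business day, so no adjustment is needed.
The final due date is November 29, 2021.

November 29, 2021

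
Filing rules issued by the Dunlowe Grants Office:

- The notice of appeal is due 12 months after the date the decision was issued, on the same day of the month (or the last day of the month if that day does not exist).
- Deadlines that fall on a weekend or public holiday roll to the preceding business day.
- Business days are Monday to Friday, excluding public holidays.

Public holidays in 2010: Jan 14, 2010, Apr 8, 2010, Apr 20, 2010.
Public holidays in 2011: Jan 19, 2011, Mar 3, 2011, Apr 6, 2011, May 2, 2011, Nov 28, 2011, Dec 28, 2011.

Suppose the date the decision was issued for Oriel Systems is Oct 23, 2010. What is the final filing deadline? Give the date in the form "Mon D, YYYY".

Oct 21, 2011

12 months from Oct 23, 2010 is Oct 23, 2011.
Oct 23, 2011 falls on a Sunday. Rolling to the preceding business day gives Oct 21, 2011, a Friday.
Deadline: Oct 21, 2011.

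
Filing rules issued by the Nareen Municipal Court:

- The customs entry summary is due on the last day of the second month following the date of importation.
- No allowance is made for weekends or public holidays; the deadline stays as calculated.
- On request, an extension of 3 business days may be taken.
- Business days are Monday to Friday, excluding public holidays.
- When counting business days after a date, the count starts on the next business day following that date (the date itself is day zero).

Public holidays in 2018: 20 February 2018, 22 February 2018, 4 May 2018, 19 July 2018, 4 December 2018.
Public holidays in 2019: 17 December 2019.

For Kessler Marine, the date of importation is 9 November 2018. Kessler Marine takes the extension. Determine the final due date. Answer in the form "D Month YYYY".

2 months after 9 November 2018 is January 2019; that month ends on 31 January 2019.
31 January 2019 is a Thursday; no weekend or holiday adjustment applies.
Counting 3 further business days from 31 January 2019 reaches 5 February 2019.
5 February 2019 is a Tuesday; no weekend or holiday adjustment applies.
So the filing is due 5 February 2019.

5 February 2019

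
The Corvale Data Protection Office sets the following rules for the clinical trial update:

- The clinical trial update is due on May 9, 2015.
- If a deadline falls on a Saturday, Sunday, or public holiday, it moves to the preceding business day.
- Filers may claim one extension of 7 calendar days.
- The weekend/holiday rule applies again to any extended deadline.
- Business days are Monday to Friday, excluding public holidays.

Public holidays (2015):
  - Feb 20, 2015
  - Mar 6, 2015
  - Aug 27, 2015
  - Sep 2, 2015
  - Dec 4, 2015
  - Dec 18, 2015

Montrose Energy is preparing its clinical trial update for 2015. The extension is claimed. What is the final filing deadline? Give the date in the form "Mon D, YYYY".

The statutory due date is May 9, 2015.
Because May 9, 2015 is a Saturday, the deadline becomes May 8, 2015 (Friday).
Add the 7 calendar-day extension to May 8, 2015: May 15, 2015.
May 15, 2015 is a Friday and not a listed holiday, so it stands.
So the filing is due May 15, 2015.

May 15, 2015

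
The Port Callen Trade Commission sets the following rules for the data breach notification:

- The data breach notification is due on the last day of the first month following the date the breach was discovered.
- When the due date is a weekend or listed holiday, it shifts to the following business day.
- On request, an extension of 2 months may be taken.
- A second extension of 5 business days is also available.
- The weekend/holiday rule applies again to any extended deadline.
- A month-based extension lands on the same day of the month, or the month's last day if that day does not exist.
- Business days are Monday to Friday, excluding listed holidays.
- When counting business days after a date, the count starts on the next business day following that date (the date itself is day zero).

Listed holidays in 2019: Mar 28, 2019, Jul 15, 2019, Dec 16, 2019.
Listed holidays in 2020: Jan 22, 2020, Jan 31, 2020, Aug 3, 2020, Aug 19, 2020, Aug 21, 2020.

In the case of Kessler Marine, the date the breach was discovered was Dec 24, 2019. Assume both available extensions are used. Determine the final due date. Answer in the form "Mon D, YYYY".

Apr 10, 2020

The first month after Dec 24, 2019 is January 2020, whose last day is Jan 31, 2020.
Jan 31, 2020 falls on a listed holiday. Rolling to the next business day gives Feb 3, 2020, a Monday.
Applying the 2 months extension: 2 months after Feb 3, 2020 is Apr 3, 2020.
Apr 3, 2020 falls on a Friday, which is a business day, so no adjustment is needed.
Counting 5 further business days from Apr 3, 2020 reaches Apr 10, 2020.
Apr 10, 2020 is a Friday and not a listed holiday, so it stands.
Final deadline: Apr 10, 2020.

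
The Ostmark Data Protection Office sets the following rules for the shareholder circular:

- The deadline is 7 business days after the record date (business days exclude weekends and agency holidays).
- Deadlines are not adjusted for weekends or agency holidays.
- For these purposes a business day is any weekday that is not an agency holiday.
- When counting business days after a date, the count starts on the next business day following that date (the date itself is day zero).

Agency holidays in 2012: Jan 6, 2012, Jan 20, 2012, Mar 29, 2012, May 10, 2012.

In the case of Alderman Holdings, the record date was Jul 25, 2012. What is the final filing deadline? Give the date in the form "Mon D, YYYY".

7 business days after Jul 25, 2012, excluding weekends and holidays, is Aug 3, 2012.
No adjustment is made for weekends or holidays, so Aug 3, 2012 stands.
Deadline: Aug 3, 2012.

Aug 3, 2012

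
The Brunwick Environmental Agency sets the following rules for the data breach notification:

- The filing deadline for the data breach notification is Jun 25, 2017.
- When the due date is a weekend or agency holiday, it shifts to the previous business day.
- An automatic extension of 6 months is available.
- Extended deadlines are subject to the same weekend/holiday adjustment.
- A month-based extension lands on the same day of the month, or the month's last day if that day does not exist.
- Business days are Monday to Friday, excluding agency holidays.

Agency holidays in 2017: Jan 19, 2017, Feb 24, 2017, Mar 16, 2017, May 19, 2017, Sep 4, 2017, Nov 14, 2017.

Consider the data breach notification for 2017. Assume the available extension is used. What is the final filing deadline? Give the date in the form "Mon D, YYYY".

Dec 22, 2017

Start from the fixed due date, Jun 25, 2017.
Because Jun 25, 2017 is a Sunday, the deadline becomes Jun 23, 2017 (Friday).
The 6 months extension carries Jun 23, 2017 to Dec 23, 2017.
Dec 23, 2017 falls on a Saturday. Rolling to the preceding business day gives Dec 22, 2017, a Friday.
The final due date is Dec 22, 2017.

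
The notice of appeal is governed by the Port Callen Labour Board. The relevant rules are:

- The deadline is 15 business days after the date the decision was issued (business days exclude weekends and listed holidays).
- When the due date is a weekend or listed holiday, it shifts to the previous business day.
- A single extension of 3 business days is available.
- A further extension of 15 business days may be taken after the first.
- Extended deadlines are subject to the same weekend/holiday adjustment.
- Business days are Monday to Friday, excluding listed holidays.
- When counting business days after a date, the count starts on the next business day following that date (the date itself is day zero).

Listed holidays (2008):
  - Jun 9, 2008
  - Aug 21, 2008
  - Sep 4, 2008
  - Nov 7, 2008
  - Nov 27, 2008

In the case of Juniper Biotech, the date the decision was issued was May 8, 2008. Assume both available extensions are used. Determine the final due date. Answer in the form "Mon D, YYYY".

Jun 25, 2008

Counting 15 business days after May 8, 2008 (skipping weekends and listed holidays) reaches May 29, 2008.
Since May 29, 2008 is a Thursday and not a holiday, the date is unchanged.
The 3-business-day extension runs from May 29, 2008 to Jun 3, 2008.
Jun 3, 2008 (Tuesday) is already a business day.
Counting 15 further business days from Jun 3, 2008 reaches Jun 25, 2008.
Jun 25, 2008 is a Wednesday and not a listed holiday, so it stands.
Final deadline: Jun 25, 2008.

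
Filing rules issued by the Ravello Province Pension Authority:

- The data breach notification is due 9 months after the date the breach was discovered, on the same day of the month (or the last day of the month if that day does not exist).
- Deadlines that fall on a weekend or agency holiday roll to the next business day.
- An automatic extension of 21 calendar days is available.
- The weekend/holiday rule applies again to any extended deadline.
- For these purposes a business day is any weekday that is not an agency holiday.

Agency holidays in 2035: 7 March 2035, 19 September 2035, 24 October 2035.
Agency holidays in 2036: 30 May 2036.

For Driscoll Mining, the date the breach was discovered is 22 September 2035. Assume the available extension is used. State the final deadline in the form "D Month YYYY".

9 months after 22 September 2035, on the same day of the month, is 22 June 2036.
22 June 2036 is a Sunday; the next business day is 23 June 2036 (Monday).
The 21-calendar-day extension moves the deadline from 23 June 2036 to 14 July 2036.
14 July 2036 is a Monday and not a listed holiday, so it stands.
Deadline: 14 July 2036.

14 July 2036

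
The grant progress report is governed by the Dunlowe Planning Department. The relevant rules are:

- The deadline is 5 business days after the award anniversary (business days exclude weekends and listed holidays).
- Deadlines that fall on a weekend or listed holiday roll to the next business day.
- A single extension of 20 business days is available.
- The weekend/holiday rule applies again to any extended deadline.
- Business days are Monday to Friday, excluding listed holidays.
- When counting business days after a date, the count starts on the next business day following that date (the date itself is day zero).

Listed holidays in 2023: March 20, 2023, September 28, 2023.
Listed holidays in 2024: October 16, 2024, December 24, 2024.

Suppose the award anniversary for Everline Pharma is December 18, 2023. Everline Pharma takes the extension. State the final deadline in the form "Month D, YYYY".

Starting the day after December 18, 2023 and counting 5 business days lands on December 25, 2023.
December 25, 2023 falls on a Monday, which is a business day, so no adjustment is needed.
The 20-business-day extension runs from December 25, 2023 to January 22, 2024.
January 22, 2024 is a Monday and not a listed holiday, so it stands.
So the filing is due January 22, 2024.

January 22, 2024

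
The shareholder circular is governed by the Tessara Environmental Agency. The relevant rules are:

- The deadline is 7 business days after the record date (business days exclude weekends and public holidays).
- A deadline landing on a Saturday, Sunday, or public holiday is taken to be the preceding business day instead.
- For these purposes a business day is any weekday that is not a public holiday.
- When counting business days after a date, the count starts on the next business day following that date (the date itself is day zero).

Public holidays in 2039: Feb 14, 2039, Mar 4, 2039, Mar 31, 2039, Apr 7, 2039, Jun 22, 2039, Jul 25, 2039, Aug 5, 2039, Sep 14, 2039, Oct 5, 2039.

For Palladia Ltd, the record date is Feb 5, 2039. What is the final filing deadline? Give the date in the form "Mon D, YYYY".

Feb 16, 2039

Counting 7 business days after Feb 5, 2039 (skipping weekends and listed holidays) reaches Feb 16, 2039.
Feb 16, 2039 falls on a Wednesday, which is a business day, so no adjustment is needed.
Final deadline: Feb 16, 2039.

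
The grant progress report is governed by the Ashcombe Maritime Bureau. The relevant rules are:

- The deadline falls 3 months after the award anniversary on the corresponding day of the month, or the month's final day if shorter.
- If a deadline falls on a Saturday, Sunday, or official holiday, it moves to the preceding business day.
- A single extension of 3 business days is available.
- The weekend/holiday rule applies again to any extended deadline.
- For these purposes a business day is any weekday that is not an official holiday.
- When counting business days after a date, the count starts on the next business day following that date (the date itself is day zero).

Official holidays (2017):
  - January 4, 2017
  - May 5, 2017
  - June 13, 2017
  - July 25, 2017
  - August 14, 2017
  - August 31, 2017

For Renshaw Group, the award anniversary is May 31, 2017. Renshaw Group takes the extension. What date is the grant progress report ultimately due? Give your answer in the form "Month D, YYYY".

September 5, 2017

3 months after May 31, 2017, on the same day of the month, is August 31, 2017.
August 31, 2017 is a listed holiday; the preceding business day is August 30, 2017 (Wednesday).
Applying the 3-business-day extension: 3 business days after August 30, 2017 is September 5, 2017.
September 5, 2017 falls on a Tuesday, which is a business day, so no adjustment is needed.
The final due date is September 5, 2017.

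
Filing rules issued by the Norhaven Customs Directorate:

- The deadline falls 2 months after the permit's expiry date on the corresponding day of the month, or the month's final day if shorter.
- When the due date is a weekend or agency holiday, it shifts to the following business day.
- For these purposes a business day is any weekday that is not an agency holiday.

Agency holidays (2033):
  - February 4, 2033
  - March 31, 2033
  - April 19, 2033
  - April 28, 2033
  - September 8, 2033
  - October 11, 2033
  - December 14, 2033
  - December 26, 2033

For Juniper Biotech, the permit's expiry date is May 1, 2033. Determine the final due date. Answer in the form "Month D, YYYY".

July 1, 2033

Moving 2 months forward from May 1, 2033 on the corresponding day gives July 1, 2033.
July 1, 2033 is a Friday and not a listed holiday, so it stands.
Deadline: July 1, 2033.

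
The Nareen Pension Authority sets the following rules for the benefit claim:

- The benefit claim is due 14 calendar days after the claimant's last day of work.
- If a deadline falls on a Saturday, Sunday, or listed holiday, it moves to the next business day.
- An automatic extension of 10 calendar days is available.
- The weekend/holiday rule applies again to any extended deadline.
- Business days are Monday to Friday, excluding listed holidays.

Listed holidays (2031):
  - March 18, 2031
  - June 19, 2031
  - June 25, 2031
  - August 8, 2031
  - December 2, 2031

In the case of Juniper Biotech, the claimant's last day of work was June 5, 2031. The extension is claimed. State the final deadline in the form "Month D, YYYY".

Trigger date June 5, 2031 + 14 calendar days = June 19, 2031.
Because June 19, 2031 is a listed holiday, the deadline becomes June 20, 2031 (Friday).
With the 10-day extension, June 20, 2031 becomes June 30, 2031.
June 30, 2031 (Monday) is already a business day.
The final due date is June 30, 2031.

June 30, 2031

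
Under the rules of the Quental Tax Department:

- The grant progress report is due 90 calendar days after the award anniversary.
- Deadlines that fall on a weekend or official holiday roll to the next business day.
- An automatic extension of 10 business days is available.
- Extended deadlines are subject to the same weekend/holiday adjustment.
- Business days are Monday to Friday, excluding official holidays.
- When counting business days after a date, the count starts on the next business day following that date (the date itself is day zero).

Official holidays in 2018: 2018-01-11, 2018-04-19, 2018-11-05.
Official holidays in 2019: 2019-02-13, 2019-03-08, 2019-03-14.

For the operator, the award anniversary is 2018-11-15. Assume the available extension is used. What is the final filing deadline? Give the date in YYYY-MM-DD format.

2019-02-28

Trigger date 2018-11-15 + 90 calendar days = 2019-02-13.
2019-02-13 is a listed holiday; the next business day is 2019-02-14 (Thursday).
Applying the 10-business-day extension: 10 business days after 2019-02-14 is 2019-02-28.
Since 2019-02-28 is a Thursday and not a holiday, the date is unchanged.
So the filing is due 2019-02-28.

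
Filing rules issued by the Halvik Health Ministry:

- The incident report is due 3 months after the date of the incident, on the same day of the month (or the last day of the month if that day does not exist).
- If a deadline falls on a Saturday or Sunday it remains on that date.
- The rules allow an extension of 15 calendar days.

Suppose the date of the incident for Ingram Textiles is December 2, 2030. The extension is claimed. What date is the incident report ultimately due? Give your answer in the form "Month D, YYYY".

3 months from December 2, 2030 is March 2, 2031.
No adjustment is made for weekends or holidays, so March 2, 2031 stands.
The 15-calendar-day extension moves the deadline from March 2, 2031 to March 17, 2031.
March 17, 2031 is a Monday; no weekend or holiday adjustment applies.
The final due date is March 17, 2031.

March 17, 2031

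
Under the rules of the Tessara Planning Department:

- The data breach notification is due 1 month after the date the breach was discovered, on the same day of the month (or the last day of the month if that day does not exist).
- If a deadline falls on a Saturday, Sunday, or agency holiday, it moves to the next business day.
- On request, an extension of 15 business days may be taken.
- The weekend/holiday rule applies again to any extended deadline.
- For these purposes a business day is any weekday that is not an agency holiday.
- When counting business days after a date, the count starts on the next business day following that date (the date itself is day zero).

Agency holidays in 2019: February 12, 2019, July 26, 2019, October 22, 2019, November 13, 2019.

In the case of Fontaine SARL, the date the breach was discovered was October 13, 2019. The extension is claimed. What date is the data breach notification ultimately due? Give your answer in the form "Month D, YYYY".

Moving 1 month forward from October 13, 2019 on the corresponding day gives November 13, 2019.
November 13, 2019 is a listed holiday; the next business day is November 14, 2019 (Thursday).
Applying the 15-business-day extension: 15 business days after November 14, 2019 is December 5, 2019.
Since December 5, 2019 is a Thursday and not a holiday, the date is unchanged.
Deadline: December 5, 2019.

December 5, 2019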